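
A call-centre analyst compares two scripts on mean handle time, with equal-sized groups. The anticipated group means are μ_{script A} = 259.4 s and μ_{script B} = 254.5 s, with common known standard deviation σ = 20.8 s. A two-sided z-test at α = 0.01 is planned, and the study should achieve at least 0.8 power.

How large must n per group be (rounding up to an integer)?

n = 421 per group

Standardized effect: d = |μ_{script A} − μ_{script B}| / σ = |259.4 − 254.5| / 20.8 = 0.2356
For power 0.8 need Φ(δ − z_{0.005}) = 0.8, so δ = z_{0.005} + z_{0.20} = 2.576 + 0.842 = 3.417.
(For δ > 0 the lower-tail rejection region contributes negligibly to power, so the one-term inversion is standard.)
δ = d·√(n/2) ⇒ n = 2(δ/d)² = 2 × (3.417 / 0.2356)² = 420.89.
Round up to the next whole unit.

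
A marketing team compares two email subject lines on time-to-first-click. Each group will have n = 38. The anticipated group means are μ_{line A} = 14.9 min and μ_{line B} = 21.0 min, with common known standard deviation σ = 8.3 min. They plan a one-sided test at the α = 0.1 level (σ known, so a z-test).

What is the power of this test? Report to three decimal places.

Power ≈ 0.973

Standardized effect: d = |μ_{line A} − μ_{line B}| / σ = |14.9 − 21.0| / 8.3 = 0.7349
Noncentrality parameter: δ = d·√(n/2) = 0.7349 × √(38/2) = 3.2035
One-sided α = 0.1 → critical value z_{0.1} = 1.282.
Power = P(Z > 1.282 − δ) = Φ(1.922) = 0.9727.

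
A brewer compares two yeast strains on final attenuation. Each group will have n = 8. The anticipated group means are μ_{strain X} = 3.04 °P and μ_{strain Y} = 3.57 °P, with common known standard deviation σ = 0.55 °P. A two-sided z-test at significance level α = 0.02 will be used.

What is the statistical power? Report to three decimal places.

Power ≈ 0.345

Standardized effect: d = |μ_{strain X} − μ_{strain Y}| / σ = |3.04 − 3.57| / 0.55 = 0.9636
Noncentrality parameter: δ = d·√(n/2) = 0.9636 × √(8/2) = 1.9273
Critical value for a two-sided test at α = 0.02: z_{α/2} = 2.326.
Power = Φ(δ − 2.326) + Φ(−δ − 2.326) = Φ(-0.399) + Φ(-4.254) = 0.3449 + 0.0000 = 0.3449.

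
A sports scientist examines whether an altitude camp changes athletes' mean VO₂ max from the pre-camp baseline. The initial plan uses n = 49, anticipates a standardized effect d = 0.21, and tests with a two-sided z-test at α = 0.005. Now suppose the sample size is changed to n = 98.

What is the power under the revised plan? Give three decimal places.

Power ≈ 0.233

With n = 98: δ = d·√n = 0.21 × √98 = 2.0789. Critical value z_{0.0025} = 2.807.
Revised power = Φ(δ − 2.807) + Φ(−δ − 2.807) = Φ(-0.728) + Φ(-4.886) = 0.2333 + 0.0000 = 0.2333.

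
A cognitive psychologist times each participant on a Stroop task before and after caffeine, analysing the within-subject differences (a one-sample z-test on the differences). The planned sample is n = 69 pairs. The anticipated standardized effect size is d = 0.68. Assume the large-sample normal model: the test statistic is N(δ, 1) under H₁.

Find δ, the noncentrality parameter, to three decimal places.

δ = d·√n = 0.68 × √69 = 5.6485

δ ≈ 5.649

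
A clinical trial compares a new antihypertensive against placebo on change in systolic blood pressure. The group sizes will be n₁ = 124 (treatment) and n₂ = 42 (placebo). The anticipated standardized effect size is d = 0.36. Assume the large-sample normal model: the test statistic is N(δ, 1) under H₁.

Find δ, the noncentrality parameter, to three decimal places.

δ ≈ 2.016

δ = d / √(1/n₁ + 1/n₂) = 0.36 / √(1/124 + 1/42) = 2.0164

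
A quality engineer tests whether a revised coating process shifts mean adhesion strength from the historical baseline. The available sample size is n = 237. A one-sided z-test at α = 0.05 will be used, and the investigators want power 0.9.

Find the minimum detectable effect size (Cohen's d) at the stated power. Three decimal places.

Required noncentrality: δ = z_{0.05} + z_{0.10} = 1.645 + 1.282 = 2.926.
δ = d·√n ⇒ d = δ/√n = 2.926/√237 = 0.1901.

d ≈ 0.190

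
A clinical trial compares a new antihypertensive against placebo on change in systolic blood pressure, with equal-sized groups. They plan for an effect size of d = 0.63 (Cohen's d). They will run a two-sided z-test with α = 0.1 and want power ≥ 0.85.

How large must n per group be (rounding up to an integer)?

For power 0.85 need Φ(δ − z_{0.05}) = 0.85, so δ = z_{0.05} + z_{0.15} = 1.645 + 1.036 = 2.681.
(Ignoring the negligible lower-tail rejection probability gives the usual closed-form inversion.)
δ = d·√(n/2) ⇒ n = 2(δ/d)² = 2 × (2.681 / 0.63)² = 36.23.
Rounding up, n = 37 per group.

n = 37 per group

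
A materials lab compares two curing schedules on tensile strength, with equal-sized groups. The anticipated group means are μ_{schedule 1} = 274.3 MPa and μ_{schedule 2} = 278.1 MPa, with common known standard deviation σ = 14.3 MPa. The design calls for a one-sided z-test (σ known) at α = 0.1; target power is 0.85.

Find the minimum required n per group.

n = 153 per group

Standardized effect: d = |μ_{schedule 1} − μ_{schedule 2}| / σ = |274.3 − 278.1| / 14.3 = 0.2657
Set Φ(δ − 1.282) = 0.85; then δ − 1.282 = Φ⁻¹(0.85) = 1.036, giving δ = 2.318.
δ = d·√(n/2) ⇒ n = 2(δ/d)² = 2 × (2.318 / 0.2657)² = 152.18.
Round up to the next whole unit.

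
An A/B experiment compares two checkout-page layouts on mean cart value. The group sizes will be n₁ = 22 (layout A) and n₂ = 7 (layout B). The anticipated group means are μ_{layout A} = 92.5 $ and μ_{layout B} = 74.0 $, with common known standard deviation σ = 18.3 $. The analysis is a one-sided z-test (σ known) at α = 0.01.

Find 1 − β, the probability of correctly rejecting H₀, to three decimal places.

Power ≈ 0.501

Standardized effect: d = |μ_{layout A} − μ_{layout B}| / σ = |92.5 − 74.0| / 18.3 = 1.0109
Noncentrality parameter: δ = d / √(1/n₁ + 1/n₂) = 1.0109 / √(1/22 + 1/7) = 2.3296
Critical value for a one-sided test at α = 0.01: z_α = 2.326.
Power = Φ(δ − 2.326) = Φ(0.003) = 0.5013.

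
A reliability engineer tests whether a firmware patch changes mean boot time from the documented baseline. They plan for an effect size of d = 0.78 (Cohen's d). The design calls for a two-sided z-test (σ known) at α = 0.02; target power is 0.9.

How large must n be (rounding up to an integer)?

Set Φ(δ − 2.326) = 0.9; then δ − 2.326 = Φ⁻¹(0.9) = 1.282, giving δ = 3.608.
(For δ > 0 the lower-tail rejection region contributes negligibly to power, so the one-term inversion is standard.)
δ = d·√n ⇒ n = (δ/d)² = (3.608 / 0.78)² = 21.40.
Rounding up, n = 22.

n = 22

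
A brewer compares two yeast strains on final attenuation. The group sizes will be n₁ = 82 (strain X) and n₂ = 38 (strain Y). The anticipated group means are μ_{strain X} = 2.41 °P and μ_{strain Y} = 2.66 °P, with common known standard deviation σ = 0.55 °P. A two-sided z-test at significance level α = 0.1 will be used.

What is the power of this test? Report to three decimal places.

Power ≈ 0.749

Standardized effect: d = |μ_{strain X} − μ_{strain Y}| / σ = |2.41 − 2.66| / 0.55 = 0.4545
Noncentrality parameter: δ = d / √(1/n₁ + 1/n₂) = 0.4545 / √(1/82 + 1/38) = 2.3162
Critical value for a two-sided test at α = 0.1: z_{α/2} = 1.645.
Power = Φ(δ − 1.645) + Φ(−δ − 1.645) = Φ(0.671) + Φ(-3.961) = 0.7490 + 0.0000 = 0.7491.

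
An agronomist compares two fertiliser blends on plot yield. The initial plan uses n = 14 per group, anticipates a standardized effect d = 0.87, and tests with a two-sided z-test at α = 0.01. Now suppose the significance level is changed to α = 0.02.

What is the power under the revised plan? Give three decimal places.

δ = d·√(n/2) = 0.87 × √(14/2) = 2.3018 (unchanged). New critical value: z_{0.01} = 2.326.
Revised power = Φ(δ − 2.326) + Φ(−δ − 2.326) = Φ(-0.025) + Φ(-4.628) = 0.4902 + 0.0000 = 0.4902.

Power ≈ 0.490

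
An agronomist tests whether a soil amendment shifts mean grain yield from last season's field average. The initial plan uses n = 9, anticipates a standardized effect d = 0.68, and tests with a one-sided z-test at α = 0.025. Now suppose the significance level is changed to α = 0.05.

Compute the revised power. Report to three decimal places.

δ = d·√n = 0.68 × √9 = 2.0400 (unchanged). New critical value: z_{0.05} = 1.645.
Revised power = Φ(δ − 1.645) = Φ(0.395) = 0.6536.

Power ≈ 0.654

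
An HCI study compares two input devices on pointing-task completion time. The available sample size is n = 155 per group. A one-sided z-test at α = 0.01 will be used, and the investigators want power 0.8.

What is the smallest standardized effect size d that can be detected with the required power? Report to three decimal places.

d ≈ 0.360

Required noncentrality: δ = z_{0.01} + z_{0.20} = 2.326 + 0.842 = 3.168.
δ = d·√(n/2) ⇒ d = δ/√(n/2) = 3.168/√(155/2) = 0.3599.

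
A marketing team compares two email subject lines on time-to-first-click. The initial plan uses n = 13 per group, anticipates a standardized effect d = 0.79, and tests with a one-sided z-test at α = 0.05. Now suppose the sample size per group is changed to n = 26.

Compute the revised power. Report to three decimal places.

With n = 26 per group: δ = d·√(n/2) = 0.79 × √(26/2) = 2.8484. Critical value z_{0.05} = 1.645.
Revised power = P(Z > 1.645 − δ) = Φ(1.204) = 0.8856.

Power ≈ 0.886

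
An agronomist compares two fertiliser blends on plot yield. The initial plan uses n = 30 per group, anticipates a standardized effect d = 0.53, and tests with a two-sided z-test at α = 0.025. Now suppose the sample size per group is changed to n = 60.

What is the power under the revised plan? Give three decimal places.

With n = 60 per group: δ = d·√(n/2) = 0.53 × √(60/2) = 2.9029. Critical value z_{0.0125} = 2.241.
Revised power = Φ(δ − 2.241) + Φ(−δ − 2.241) = Φ(0.662) + Φ(-5.144) = 0.7459 + 0.0000 = 0.7459.

Power ≈ 0.746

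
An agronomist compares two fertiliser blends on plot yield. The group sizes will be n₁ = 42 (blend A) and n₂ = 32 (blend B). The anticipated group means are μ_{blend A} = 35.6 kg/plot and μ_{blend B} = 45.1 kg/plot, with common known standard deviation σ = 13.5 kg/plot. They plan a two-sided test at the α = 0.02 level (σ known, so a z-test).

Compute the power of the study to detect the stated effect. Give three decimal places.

Standardized effect: d = |μ_{blend A} − μ_{blend B}| / σ = |35.6 − 45.1| / 13.5 = 0.7037
Noncentrality parameter: δ = d / √(1/n₁ + 1/n₂) = 0.7037 / √(1/42 + 1/32) = 2.9990
Critical value for a two-sided test at α = 0.02: z_{α/2} = 2.326.
Power = Φ(δ − 2.326) + Φ(−δ − 2.326) = Φ(0.673) + Φ(-5.325) = 0.7494 + 0.0000 = 0.7494.

Power ≈ 0.749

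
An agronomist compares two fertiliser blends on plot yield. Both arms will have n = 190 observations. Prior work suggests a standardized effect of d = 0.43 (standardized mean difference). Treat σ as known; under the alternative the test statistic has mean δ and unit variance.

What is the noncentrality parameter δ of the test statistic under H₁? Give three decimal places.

δ ≈ 4.191

The noncentrality parameter scales effect size by the design's sample-size factor: δ = d·√(n/2) = 0.43 × √(190/2) = 4.1911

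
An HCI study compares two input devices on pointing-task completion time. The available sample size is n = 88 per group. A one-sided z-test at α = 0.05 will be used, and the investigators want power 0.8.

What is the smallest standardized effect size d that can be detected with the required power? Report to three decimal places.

d ≈ 0.375

Required noncentrality: δ = z_{0.05} + z_{0.20} = 1.645 + 0.842 = 2.486.
δ = d·√(n/2) ⇒ d = δ/√(n/2) = 2.486/√(88/2) = 0.3749.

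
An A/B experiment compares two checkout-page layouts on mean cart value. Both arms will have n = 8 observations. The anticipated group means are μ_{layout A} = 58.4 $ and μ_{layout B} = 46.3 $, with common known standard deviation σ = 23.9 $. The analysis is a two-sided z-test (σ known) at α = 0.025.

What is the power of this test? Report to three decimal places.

Power ≈ 0.110

Standardized effect: d = |μ_{layout A} − μ_{layout B}| / σ = |58.4 − 46.3| / 23.9 = 0.5063
Noncentrality parameter: δ = d·√(n/2) = 0.5063 × √(8/2) = 1.0126
Two-sided α = 0.025 → critical value z_{0.0125} = 2.241.
Power = Φ(δ − 2.241) + Φ(−δ − 2.241) = Φ(-1.229) + Φ(-3.254) = 0.1096 + 0.0006 = 0.1101.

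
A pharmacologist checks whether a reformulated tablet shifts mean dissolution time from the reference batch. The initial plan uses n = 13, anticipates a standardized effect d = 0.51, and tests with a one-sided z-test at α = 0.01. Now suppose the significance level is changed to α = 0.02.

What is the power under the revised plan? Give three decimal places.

δ = d·√n = 0.51 × √13 = 1.8388 (unchanged). New critical value: z_{0.02} = 2.054.
Revised power = P(Z > 2.054 − δ) = Φ(-0.215) = 0.4149.

Power ≈ 0.415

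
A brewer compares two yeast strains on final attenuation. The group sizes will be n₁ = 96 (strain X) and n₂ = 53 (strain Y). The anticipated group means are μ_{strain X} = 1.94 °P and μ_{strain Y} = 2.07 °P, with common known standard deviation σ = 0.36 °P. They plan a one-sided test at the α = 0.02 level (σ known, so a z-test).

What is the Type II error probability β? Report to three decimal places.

β ≈ 0.477

Standardized effect: d = |μ_{strain X} − μ_{strain Y}| / σ = |1.94 − 2.07| / 0.36 = 0.3611
Noncentrality parameter: δ = d / √(1/n₁ + 1/n₂) = 0.3611 / √(1/96 + 1/53) = 2.1102
One-sided α = 0.02 → critical value z_{0.02} = 2.054.
Power = P(Z > 2.054 − δ) = Φ(0.056) = 0.5225.
Type II error: β = 1 − power = 1 − 0.5225 = 0.4775.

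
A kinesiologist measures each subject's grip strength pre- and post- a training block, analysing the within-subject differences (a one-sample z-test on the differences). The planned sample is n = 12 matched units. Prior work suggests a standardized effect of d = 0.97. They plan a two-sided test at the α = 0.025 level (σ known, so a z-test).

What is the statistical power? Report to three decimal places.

Noncentrality parameter: δ = d·√n = 0.97 × √12 = 3.3602
Two-sided α = 0.025 → critical value z_{0.0125} = 2.241.
Power = Φ(δ − 2.241) + Φ(−δ − 2.241) = Φ(1.119) + Φ(-5.602) = 0.8684 + 0.0000 = 0.8684.

Power ≈ 0.868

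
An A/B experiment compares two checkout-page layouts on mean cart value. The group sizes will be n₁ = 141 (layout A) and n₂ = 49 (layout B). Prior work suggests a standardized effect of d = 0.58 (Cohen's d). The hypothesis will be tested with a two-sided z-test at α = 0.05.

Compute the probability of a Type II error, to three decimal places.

Noncentrality parameter: δ = d / √(1/n₁ + 1/n₂) = 0.58 / √(1/141 + 1/49) = 3.4975
Critical value for a two-sided test at α = 0.05: z_{α/2} = 1.960.
Power = Φ(δ − 1.960) + Φ(−δ − 1.960) = Φ(1.538) + Φ(-5.457) = 0.9379 + 0.0000 = 0.9379.
Type II error: β = 1 − power = 1 − 0.9379 = 0.0621.

β ≈ 0.062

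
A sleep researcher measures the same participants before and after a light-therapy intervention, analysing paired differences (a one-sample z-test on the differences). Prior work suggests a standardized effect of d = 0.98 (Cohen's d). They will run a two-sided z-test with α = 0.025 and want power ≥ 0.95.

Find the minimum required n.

n = 16

Set Φ(δ − 2.241) = 0.95; then δ − 2.241 = Φ⁻¹(0.95) = 1.645, giving δ = 3.886.
(For δ > 0 the lower-tail rejection region contributes negligibly to power, so the one-term inversion is standard.)
δ = d·√n ⇒ n = (δ/d)² = (3.886 / 0.98)² = 15.73.
Round up to the next whole unit.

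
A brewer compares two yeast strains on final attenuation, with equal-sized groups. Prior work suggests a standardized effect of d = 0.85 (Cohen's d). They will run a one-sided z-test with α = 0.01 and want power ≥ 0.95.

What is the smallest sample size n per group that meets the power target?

For power 0.95 need Φ(δ − z_{0.01}) = 0.95, so δ = z_{0.01} + z_{0.05} = 2.326 + 1.645 = 3.971.
δ = d·√(n/2) ⇒ n = 2(δ/d)² = 2 × (3.971 / 0.85)² = 43.66.
Round up to the next whole unit.

n = 44 per group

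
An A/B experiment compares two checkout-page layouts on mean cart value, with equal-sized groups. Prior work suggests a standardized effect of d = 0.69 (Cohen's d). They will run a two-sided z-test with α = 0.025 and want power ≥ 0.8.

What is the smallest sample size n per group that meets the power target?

For power 0.8 need Φ(δ − z_{0.0125}) = 0.8, so δ = z_{0.0125} + z_{0.20} = 2.241 + 0.842 = 3.083.
(For δ > 0 the lower-tail rejection region contributes negligibly to power, so the one-term inversion is standard.)
δ = d·√(n/2) ⇒ n = 2(δ/d)² = 2 × (3.083 / 0.69)² = 39.93.
Round up to the next whole unit.

n = 40 per group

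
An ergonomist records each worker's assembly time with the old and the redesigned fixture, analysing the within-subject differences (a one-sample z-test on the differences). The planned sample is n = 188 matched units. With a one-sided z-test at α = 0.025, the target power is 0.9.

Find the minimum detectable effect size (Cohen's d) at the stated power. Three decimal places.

Need Φ(δ − 1.960) = 0.9, so δ = 1.960 + 1.282 = 3.242.
δ = d·√n ⇒ d = δ/√n = 3.242/√188 = 0.2364.

d ≈ 0.236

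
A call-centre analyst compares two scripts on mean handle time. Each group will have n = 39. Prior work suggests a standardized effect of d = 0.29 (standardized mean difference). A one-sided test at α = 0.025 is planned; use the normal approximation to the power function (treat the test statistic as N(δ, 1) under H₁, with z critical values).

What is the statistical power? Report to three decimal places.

Power ≈ 0.248

Noncentrality parameter: δ = d·√(n/2) = 0.29 × √(39/2) = 1.2806
Critical value for a one-sided test at α = 0.025: z_α = 1.960.
Power = Φ(δ − 1.960) = Φ(-0.679) = 0.2485.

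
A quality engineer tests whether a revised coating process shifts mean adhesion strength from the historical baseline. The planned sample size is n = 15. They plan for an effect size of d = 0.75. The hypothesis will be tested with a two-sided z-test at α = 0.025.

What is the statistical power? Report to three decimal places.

Power ≈ 0.746

Noncentrality parameter: δ = d·√n = 0.75 × √15 = 2.9047
Critical value for a two-sided test at α = 0.025: z_{α/2} = 2.241.
Power = Φ(δ − 2.241) + Φ(−δ − 2.241) = Φ(0.663) + Φ(-5.146) = 0.7464 + 0.0000 = 0.7464.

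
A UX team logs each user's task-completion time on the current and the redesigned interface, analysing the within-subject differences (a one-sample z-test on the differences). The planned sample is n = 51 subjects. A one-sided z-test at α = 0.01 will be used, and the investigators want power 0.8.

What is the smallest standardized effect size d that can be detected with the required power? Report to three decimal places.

d ≈ 0.444

Required noncentrality: δ = z_{0.01} + z_{0.20} = 2.326 + 0.842 = 3.168.
δ = d·√n ⇒ d = δ/√n = 3.168/√51 = 0.4436.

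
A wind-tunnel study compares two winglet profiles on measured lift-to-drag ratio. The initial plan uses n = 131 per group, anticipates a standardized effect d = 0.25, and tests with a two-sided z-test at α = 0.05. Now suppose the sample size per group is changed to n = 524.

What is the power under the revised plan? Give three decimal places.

With n = 524 per group: δ = d·√(n/2) = 0.25 × √(524/2) = 4.0466. Critical value z_{0.025} = 1.960.
Revised power = Φ(δ − 1.960) + Φ(−δ − 1.960) = Φ(2.087) + Φ(-6.007) = 0.9815 + 0.0000 = 0.9815.

Power ≈ 0.982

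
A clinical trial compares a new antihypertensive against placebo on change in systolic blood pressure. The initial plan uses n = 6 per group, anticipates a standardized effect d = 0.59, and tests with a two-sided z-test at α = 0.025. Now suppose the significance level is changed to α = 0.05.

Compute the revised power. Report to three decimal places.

Power ≈ 0.176

δ = d·√(n/2) = 0.59 × √(6/2) = 1.0219 (unchanged). New critical value: z_{0.025} = 1.960.
Revised power = Φ(δ − 1.960) + Φ(−δ − 1.960) = Φ(-0.938) + Φ(-2.982) = 0.1741 + 0.0014 = 0.1755.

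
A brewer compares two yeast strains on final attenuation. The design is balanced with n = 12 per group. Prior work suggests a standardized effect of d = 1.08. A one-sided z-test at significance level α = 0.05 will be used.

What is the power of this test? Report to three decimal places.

Power ≈ 0.841

Noncentrality parameter: δ = d·√(n/2) = 1.08 × √(12/2) = 2.6454
One-sided α = 0.05 → critical value z_{0.05} = 1.645.
Power = P(Z > 1.645 − δ) = Φ(1.001) = 0.8415.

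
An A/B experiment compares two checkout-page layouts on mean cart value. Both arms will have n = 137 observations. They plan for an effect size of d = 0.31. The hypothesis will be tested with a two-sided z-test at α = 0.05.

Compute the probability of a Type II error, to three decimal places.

Noncentrality parameter: δ = d·√(n/2) = 0.31 × √(137/2) = 2.5657
Two-sided α = 0.05 → critical value z_{0.025} = 1.960.
Power = Φ(δ − 1.960) + Φ(−δ − 1.960) = Φ(0.606) + Φ(-4.526) = 0.7277 + 0.0000 = 0.7277.
Type II error: β = 1 − power = 1 − 0.7277 = 0.2723.

β ≈ 0.272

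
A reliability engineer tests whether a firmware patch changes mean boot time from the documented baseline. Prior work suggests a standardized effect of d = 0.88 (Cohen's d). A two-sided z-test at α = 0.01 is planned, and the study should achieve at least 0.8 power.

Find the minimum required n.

Set Φ(δ − 2.576) = 0.8; then δ − 2.576 = Φ⁻¹(0.8) = 0.842, giving δ = 3.417.
(The Φ(−δ − z_{α/2}) term is vanishingly small for δ > 0 and is dropped in the standard sample-size formula.)
δ = d·√n ⇒ n = (δ/d)² = (3.417 / 0.88)² = 15.08.
Round up to the next whole unit.

n = 16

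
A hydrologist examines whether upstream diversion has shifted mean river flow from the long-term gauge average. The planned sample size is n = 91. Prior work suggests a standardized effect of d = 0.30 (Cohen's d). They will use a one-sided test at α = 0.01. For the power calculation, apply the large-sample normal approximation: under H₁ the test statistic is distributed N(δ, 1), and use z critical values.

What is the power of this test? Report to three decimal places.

Noncentrality parameter: δ = d·√n = 0.30 × √91 = 2.8618
Critical value for a one-sided test at α = 0.01: z_α = 2.326.
Power = Φ(δ − 2.326) = Φ(0.535) = 0.7038.

Power ≈ 0.704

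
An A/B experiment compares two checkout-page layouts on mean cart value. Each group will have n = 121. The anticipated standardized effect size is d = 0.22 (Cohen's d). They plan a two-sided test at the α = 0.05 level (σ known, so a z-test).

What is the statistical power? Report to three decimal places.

Noncentrality parameter: δ = d·√(n/2) = 0.22 × √(121/2) = 1.7112
Two-sided α = 0.05 → critical value z_{0.025} = 1.960.
Power = Φ(δ − 1.960) + Φ(−δ − 1.960) = Φ(-0.249) + Φ(-3.671) = 0.4018 + 0.0001 = 0.4019.

Power ≈ 0.402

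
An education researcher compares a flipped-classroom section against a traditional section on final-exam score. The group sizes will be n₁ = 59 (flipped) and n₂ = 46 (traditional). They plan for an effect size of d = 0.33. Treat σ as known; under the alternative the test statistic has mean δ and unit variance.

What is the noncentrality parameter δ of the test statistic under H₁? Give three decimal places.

δ ≈ 1.678

The noncentrality parameter scales effect size by the design's sample-size factor: δ = d / √(1/n₁ + 1/n₂) = 0.33 / √(1/59 + 1/46) = 1.6777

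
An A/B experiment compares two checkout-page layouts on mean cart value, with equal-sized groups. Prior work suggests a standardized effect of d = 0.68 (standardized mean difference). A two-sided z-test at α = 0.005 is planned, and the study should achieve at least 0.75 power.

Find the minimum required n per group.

n = 53 per group

Set Φ(δ − 2.807) = 0.75; then δ − 2.807 = Φ⁻¹(0.75) = 0.674, giving δ = 3.482.
(The Φ(−δ − z_{α/2}) term is vanishingly small for δ > 0 and is dropped in the standard sample-size formula.)
δ = d·√(n/2) ⇒ n = 2(δ/d)² = 2 × (3.482 / 0.68)² = 52.43.
Round up to the next whole unit.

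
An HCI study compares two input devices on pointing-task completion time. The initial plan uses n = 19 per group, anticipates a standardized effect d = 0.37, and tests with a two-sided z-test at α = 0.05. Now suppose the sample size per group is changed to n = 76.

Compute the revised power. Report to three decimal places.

With n = 76 per group: δ = d·√(n/2) = 0.37 × √(76/2) = 2.2808. Critical value z_{0.025} = 1.960.
Revised power = Φ(δ − 1.960) + Φ(−δ − 1.960) = Φ(0.321) + Φ(-4.241) = 0.6258 + 0.0000 = 0.6259.

Power ≈ 0.626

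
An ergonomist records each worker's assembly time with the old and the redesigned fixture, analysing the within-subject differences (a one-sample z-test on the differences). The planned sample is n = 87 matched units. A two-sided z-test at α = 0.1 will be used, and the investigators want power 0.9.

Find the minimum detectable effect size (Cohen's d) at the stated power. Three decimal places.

Required noncentrality: δ = z_{0.05} + z_{0.10} = 1.645 + 1.282 = 2.926.
(The second rejection-region term Φ(−δ − z_{α/2}) is negligible and dropped.)
δ = d·√n ⇒ d = δ/√n = 2.926/√87 = 0.3137.

d ≈ 0.314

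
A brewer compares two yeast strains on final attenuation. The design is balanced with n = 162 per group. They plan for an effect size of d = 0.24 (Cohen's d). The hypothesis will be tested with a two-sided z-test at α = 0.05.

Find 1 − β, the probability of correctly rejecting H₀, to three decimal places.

Power ≈ 0.579

Noncentrality parameter: δ = d·√(n/2) = 0.24 × √(162/2) = 2.1600
Critical value for a two-sided test at α = 0.05: z_{α/2} = 1.960.
Power = Φ(δ − 1.960) + Φ(−δ − 1.960) = Φ(0.200) + Φ(-4.120) = 0.5793 + 0.0000 = 0.5793.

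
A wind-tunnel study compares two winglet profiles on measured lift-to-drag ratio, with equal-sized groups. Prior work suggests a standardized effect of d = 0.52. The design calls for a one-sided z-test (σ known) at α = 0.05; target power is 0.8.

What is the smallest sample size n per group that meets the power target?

n = 46 per group

For power 0.8 need Φ(δ − z_{0.05}) = 0.8, so δ = z_{0.05} + z_{0.20} = 1.645 + 0.842 = 2.486.
δ = d·√(n/2) ⇒ n = 2(δ/d)² = 2 × (2.486 / 0.52)² = 45.73.
Round up to the next whole unit.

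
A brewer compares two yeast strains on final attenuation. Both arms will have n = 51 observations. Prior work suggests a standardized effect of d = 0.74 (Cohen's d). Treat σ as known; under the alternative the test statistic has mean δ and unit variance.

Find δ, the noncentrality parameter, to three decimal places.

δ = d·√(n/2) = 0.74 × √(51/2) = 3.7368

δ ≈ 3.737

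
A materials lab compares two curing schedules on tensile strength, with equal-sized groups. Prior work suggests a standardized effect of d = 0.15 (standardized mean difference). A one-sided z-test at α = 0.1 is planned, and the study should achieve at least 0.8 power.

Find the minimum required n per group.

For power 0.8 need Φ(δ − z_{0.1}) = 0.8, so δ = z_{0.1} + z_{0.20} = 1.282 + 0.842 = 2.123.
δ = d·√(n/2) ⇒ n = 2(δ/d)² = 2 × (2.123 / 0.15)² = 400.70.
Round up to the next whole unit.

n = 401 per group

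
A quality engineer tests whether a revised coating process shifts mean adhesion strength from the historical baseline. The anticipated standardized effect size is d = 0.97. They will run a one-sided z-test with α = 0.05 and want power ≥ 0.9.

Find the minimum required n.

Set Φ(δ − 1.645) = 0.9; then δ − 1.645 = Φ⁻¹(0.9) = 1.282, giving δ = 2.926.
δ = d·√n ⇒ n = (δ/d)² = (2.926 / 0.97)² = 9.10.
Round up to the next whole unit.

n = 10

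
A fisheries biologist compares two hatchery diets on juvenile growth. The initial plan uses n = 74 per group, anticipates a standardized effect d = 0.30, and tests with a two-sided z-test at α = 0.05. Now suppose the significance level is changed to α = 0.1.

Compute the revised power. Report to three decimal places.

δ = d·√(n/2) = 0.30 × √(74/2) = 1.8248 (unchanged). New critical value: z_{0.05} = 1.645.
Revised power = Φ(δ − 1.645) + Φ(−δ − 1.645) = Φ(0.180) + Φ(-3.470) = 0.5714 + 0.0003 = 0.5717.

Power ≈ 0.572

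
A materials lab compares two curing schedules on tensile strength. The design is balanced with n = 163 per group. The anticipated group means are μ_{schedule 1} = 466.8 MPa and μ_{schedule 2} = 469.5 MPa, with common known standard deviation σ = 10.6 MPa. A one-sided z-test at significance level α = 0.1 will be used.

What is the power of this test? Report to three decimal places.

Standardized effect: d = |μ_{schedule 1} − μ_{schedule 2}| / σ = |466.8 − 469.5| / 10.6 = 0.2547
Noncentrality parameter: δ = d·√(n/2) = 0.2547 × √(163/2) = 2.2995
Critical value for a one-sided test at α = 0.1: z_α = 1.282.
Power = Φ(δ − 1.282) = Φ(1.018) = 0.8457.

Power ≈ 0.846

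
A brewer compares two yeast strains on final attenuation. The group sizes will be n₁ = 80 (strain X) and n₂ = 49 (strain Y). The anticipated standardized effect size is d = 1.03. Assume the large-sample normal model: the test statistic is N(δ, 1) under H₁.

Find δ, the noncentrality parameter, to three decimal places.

δ ≈ 5.678

δ = d / √(1/n₁ + 1/n₂) = 1.03 / √(1/80 + 1/49) = 5.6779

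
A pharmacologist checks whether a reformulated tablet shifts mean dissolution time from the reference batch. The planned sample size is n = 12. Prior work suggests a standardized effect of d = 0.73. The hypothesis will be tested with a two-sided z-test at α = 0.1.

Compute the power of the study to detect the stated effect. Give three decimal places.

Power ≈ 0.812

Noncentrality parameter: λ = d·√n = 0.73 × √12 = 2.5288
Two-sided α = 0.1 → critical value z_{0.05} = 1.645.
Power = Φ(λ − 1.645) + Φ(−λ − 1.645) = Φ(0.884) + Φ(-4.174) = 0.8116 + 0.0000 = 0.8117.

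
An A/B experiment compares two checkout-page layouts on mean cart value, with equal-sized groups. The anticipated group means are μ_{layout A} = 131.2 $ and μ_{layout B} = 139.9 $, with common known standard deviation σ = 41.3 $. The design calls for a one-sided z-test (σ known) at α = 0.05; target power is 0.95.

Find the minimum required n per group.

Standardized effect: d = |μ_{layout A} − μ_{layout B}| / σ = |131.2 − 139.9| / 41.3 = 0.2107
Set Φ(δ − 1.645) = 0.95; then δ − 1.645 = Φ⁻¹(0.95) = 1.645, giving δ = 3.290.
δ = d·√(n/2) ⇒ n = 2(δ/d)² = 2 × (3.290 / 0.2107)² = 487.76.
Round up to the next whole unit.

n = 488 per group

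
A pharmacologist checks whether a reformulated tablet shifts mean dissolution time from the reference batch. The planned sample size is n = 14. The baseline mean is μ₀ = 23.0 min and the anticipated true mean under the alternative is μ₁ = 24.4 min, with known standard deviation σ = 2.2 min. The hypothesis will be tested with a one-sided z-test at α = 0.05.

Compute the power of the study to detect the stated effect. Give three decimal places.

Power ≈ 0.769

Standardized effect: d = |μ₁ − μ₀| / σ = |24.4 − 23.0| / 2.2 = 0.6364
Noncentrality parameter: δ = d·√n = 0.6364 × √14 = 2.3811
Critical value for a one-sided test at α = 0.05: z_α = 1.645.
Power = P(Z > 1.645 − δ) = Φ(0.736) = 0.7692.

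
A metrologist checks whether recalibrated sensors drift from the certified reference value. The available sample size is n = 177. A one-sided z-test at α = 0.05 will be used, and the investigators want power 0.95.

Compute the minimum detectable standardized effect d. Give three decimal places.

d ≈ 0.247

Need Φ(δ − 1.645) = 0.95, so δ = 1.645 + 1.645 = 3.290.
δ = d·√n ⇒ d = δ/√n = 3.290/√177 = 0.2473.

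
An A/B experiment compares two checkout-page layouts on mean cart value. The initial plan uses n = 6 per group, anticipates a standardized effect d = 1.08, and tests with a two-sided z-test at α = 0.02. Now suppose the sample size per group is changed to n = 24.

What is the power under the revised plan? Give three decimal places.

With n = 24 per group: δ = d·√(n/2) = 1.08 × √(24/2) = 3.7412. Critical value z_{0.01} = 2.326.
Revised power = Φ(δ − 2.326) + Φ(−δ − 2.326) = Φ(1.415) + Φ(-6.068) = 0.9214 + 0.0000 = 0.9214.

Power ≈ 0.921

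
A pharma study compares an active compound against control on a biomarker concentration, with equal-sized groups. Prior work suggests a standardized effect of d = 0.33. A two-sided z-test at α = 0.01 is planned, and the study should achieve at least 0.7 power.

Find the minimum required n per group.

Set Φ(δ − 2.576) = 0.7; then δ − 2.576 = Φ⁻¹(0.7) = 0.524, giving δ = 3.100.
(Ignoring the negligible lower-tail rejection probability gives the usual closed-form inversion.)
δ = d·√(n/2) ⇒ n = 2(δ/d)² = 2 × (3.100 / 0.33)² = 176.52.
Round up to the next whole unit.

n = 177 per group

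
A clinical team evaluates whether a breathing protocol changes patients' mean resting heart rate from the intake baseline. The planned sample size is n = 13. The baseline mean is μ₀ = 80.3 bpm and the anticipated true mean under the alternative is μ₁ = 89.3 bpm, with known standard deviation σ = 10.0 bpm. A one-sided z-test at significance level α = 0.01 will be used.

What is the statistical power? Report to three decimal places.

Standardized effect: d = |μ₁ − μ₀| / σ = |89.3 − 80.3| / 10.0 = 0.9000
Noncentrality parameter: δ = d·√n = 0.9000 × √13 = 3.2450
One-sided α = 0.01 → critical value z_{0.01} = 2.326.
Power = P(Z > 2.326 − δ) = Φ(0.919) = 0.8209.

Power ≈ 0.821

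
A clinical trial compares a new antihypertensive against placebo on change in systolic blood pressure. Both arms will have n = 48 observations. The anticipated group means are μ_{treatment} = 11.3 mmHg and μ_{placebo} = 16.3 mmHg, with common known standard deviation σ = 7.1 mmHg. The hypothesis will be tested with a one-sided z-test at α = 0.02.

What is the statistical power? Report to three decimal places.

Standardized effect: d = |μ_{treatment} − μ_{placebo}| / σ = |11.3 − 16.3| / 7.1 = 0.7042
Noncentrality parameter: δ = d·√(n/2) = 0.7042 × √(48/2) = 3.4500
One-sided α = 0.02 → critical value z_{0.02} = 2.054.
Power = Φ(δ − 2.054) = Φ(1.396) = 0.9187.

Power ≈ 0.919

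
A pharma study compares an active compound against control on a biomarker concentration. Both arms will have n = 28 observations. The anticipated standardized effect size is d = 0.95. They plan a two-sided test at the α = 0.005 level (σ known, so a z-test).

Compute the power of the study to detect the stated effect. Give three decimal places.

Power ≈ 0.773

Noncentrality parameter: δ = d·√(n/2) = 0.95 × √(28/2) = 3.5546
Critical value for a two-sided test at α = 0.005: z_{α/2} = 2.807.
Power = Φ(δ − 2.807) + Φ(−δ − 2.807) = Φ(0.748) + Φ(-6.362) = 0.7726 + 0.0000 = 0.7726.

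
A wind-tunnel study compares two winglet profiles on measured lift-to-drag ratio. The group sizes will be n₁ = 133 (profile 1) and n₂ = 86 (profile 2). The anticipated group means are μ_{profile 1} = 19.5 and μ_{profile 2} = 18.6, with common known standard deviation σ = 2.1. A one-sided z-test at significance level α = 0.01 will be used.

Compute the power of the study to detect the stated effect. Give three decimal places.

Standardized effect: d = |μ_{profile 1} − μ_{profile 2}| / σ = |19.5 − 18.6| / 2.1 = 0.4286
Noncentrality parameter: δ = d / √(1/n₁ + 1/n₂) = 0.4286 / √(1/133 + 1/86) = 3.0972
Critical value for a one-sided test at α = 0.01: z_α = 2.326.
Power = Φ(δ − 2.326) = Φ(0.771) = 0.7796.

Power ≈ 0.780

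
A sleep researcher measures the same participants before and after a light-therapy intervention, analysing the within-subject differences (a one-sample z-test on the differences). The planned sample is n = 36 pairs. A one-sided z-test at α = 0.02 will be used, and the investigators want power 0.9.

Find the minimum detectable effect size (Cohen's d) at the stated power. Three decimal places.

Required noncentrality: δ = z_{0.02} + z_{0.10} = 2.054 + 1.282 = 3.335.
δ = d·√n ⇒ d = δ/√n = 3.335/√36 = 0.5559.

d ≈ 0.556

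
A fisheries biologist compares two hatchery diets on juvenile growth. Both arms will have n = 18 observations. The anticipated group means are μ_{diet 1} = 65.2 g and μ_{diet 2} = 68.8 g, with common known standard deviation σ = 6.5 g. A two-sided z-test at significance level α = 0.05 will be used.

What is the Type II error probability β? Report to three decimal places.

Standardized effect: d = |μ_{diet 1} − μ_{diet 2}| / σ = |65.2 − 68.8| / 6.5 = 0.5538
Noncentrality parameter: δ = d·√(n/2) = 0.5538 × √(18/2) = 1.6615
Critical value for a two-sided test at α = 0.05: z_{α/2} = 1.960.
Power = Φ(δ − 1.960) + Φ(−δ − 1.960) = Φ(-0.298) + Φ(-3.622) = 0.3827 + 0.0001 = 0.3828.
Type II error: β = 1 − power = 1 − 0.3828 = 0.6172.

β ≈ 0.617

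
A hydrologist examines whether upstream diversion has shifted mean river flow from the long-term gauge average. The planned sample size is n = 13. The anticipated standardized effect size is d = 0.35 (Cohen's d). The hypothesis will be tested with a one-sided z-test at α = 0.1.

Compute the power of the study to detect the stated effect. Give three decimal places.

Power ≈ 0.492

Noncentrality parameter: δ = d·√n = 0.35 × √13 = 1.2619
Critical value for a one-sided test at α = 0.1: z_α = 1.282.
Power = Φ(δ − 1.282) = Φ(-0.020) = 0.4922.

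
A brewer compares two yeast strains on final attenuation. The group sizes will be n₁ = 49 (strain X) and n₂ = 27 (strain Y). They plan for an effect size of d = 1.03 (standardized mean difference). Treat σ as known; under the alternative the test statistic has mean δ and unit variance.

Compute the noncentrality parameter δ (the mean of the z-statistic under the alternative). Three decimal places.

The noncentrality parameter scales effect size by the design's sample-size factor: δ = d / √(1/n₁ + 1/n₂) = 1.03 / √(1/49 + 1/27) = 4.2974

δ ≈ 4.297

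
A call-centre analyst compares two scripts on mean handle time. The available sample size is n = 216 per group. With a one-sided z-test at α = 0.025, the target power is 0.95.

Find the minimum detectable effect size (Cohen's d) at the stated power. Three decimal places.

d ≈ 0.347

Need Φ(δ − 1.960) = 0.95, so δ = 1.960 + 1.645 = 3.605.
δ = d·√(n/2) ⇒ d = δ/√(n/2) = 3.605/√(216/2) = 0.3469.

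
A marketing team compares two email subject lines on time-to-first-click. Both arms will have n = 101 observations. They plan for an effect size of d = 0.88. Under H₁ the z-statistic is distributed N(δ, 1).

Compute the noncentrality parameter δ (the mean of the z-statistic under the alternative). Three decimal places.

The noncentrality parameter scales effect size by the design's sample-size factor: δ = d·√(n/2) = 0.88 × √(101/2) = 6.2536

δ ≈ 6.254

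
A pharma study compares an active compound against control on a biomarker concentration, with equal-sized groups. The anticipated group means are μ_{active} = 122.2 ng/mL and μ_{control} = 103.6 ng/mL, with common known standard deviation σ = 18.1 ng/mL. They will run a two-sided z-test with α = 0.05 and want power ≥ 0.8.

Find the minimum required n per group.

Standardized effect: d = |μ_{active} − μ_{control}| / σ = |122.2 − 103.6| / 18.1 = 1.0276
Set Φ(δ − 1.960) = 0.8; then δ − 1.960 = Φ⁻¹(0.8) = 0.842, giving δ = 2.802.
(The Φ(−δ − z_{α/2}) term is vanishingly small for δ > 0 and is dropped in the standard sample-size formula.)
δ = d·√(n/2) ⇒ n = 2(δ/d)² = 2 × (2.802 / 1.0276)² = 14.87.
Round up to the next whole unit.

n = 15 per group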